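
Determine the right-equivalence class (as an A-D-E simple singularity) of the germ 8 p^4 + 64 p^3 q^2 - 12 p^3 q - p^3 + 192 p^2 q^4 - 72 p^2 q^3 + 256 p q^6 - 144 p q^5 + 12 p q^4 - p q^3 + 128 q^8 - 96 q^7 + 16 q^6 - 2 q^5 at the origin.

E_{7}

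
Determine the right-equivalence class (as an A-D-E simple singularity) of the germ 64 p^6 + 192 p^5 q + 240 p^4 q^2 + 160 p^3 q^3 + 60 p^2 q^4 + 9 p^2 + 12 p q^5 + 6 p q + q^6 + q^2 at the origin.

A5

The Hessian of f at 0 has rank 1. Corank 1: A-series; mu = 5 gives A_5.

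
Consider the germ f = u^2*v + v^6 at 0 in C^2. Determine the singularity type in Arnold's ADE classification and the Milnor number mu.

Type D_7, Milnor number mu = 7.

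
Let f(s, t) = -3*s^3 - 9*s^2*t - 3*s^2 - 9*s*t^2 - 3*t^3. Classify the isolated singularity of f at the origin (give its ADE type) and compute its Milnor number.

Type A_2, Milnor number mu = 2.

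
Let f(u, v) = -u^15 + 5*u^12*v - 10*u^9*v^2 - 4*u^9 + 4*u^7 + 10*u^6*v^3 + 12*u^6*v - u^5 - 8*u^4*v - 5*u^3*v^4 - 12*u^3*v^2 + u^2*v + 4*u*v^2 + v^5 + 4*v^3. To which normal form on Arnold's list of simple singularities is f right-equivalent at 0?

The Hessian of f at 0 is [[0, 0], [0, 0]] with rank 0, so corank 2. A Groebner basis of the Jacobian ideal J(f) in C{u,v} is {u*v/16 + v^4 + v^2/8, u*v^2 + 2*v^3, u^2 + 59*u*v/16 + 27*v^2/8}; counting standard monomials gives mu = 6. Corank 2; j^3 = v*(u + 2*v)^2 has shape L^2 M (L != M), so D-series; mu = 6 gives D_6.

D_6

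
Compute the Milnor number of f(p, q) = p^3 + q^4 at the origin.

The Hessian of f at 0 is [[0, 0], [0, 0]] with rank 0, so corank 2. A Groebner basis of the Jacobian ideal J(f) in C{p,q} is {q^3, p^2}; counting standard monomials gives mu = 6. Corank 2; j^3 = p^3 is a perfect cube, so E-series; the 4-jet and mu = 6 give E_6.

6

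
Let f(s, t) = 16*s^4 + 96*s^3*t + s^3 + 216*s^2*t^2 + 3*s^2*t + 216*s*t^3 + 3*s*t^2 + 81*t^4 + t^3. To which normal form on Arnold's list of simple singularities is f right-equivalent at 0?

E6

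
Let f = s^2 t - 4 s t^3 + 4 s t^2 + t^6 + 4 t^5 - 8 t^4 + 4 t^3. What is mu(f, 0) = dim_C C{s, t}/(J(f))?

The Hessian of f at 0 is [[0, 0], [0, 0]] with rank 0, so corank 2. A Groebner basis of the Jacobian ideal J(f) in C{s,t} is {s^3 - 4*s^2 - 4*s*t^2 - 16*s*t - 16*t^2, s^2*t + 2*s^2/3 + 8*s*t^2/3 + 10*s*t/3 + 4*t^2, -s*t/2 + t^3 - t^2}; counting standard monomials gives mu = 7. Corank 2; j^3 = t*(s + 2*t)^2 has shape L^2 M (L != M), so D-series; mu = 7 gives D_7.

7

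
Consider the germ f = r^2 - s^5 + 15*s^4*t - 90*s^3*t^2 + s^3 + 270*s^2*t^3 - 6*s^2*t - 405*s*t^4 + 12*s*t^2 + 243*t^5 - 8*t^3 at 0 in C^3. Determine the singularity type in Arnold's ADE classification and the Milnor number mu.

Type E_8, Milnor number mu = 8.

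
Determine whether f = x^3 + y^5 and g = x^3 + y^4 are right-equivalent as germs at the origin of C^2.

No.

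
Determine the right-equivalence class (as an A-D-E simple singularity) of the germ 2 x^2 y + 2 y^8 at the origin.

The Hessian of f at 0 has rank 0. Corank 2; j^3 = 2*x^2*y has shape L^2 M (L != M), so D-series; mu = 9 gives D_9.

D_{9}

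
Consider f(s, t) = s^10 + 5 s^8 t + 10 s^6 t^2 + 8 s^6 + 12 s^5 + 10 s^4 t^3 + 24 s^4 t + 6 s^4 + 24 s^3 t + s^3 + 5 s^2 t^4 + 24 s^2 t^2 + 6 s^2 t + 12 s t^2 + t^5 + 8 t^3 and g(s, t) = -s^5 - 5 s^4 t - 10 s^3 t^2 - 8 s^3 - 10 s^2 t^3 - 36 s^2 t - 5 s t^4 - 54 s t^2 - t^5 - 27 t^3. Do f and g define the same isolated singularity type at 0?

Yes.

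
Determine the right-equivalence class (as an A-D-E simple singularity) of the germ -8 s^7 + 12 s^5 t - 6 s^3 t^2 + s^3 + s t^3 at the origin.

The Hessian of f at 0 has rank 0. Corank 2; j^3 = s^3 is a perfect cube, so E-series; the 4-jet and mu = 7 give E_7.

E_7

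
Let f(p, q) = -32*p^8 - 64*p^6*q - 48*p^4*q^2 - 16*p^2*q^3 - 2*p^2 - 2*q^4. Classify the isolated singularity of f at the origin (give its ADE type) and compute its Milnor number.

Type A_{3}, Milnor number mu = 3.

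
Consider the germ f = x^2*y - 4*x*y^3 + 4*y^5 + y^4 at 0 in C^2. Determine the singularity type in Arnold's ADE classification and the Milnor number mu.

Type D_{5}, Milnor number mu = 5.

The Hessian of f at 0 has rank 0. Corank 2; j^3 = x^2*y has shape L^2 M (L != M), so D-series; mu = 5 gives D_5.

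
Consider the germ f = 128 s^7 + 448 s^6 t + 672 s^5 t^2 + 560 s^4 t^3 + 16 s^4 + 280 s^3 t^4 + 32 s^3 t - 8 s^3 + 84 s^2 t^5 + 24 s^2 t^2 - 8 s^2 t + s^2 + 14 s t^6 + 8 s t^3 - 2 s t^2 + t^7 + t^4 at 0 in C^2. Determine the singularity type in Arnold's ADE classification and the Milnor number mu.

Type A_6, Milnor number mu = 6.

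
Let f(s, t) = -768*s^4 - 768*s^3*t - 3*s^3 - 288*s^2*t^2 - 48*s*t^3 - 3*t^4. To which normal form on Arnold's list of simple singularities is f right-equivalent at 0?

The Hessian of f at 0 is [[0, 0], [0, 0]] with rank 0, so corank 2. A Groebner basis of the Jacobian ideal J(f) in C{s,t} is {t^4, s*t^2 + t^3/12, s^2}; counting standard monomials gives mu = 6. Corank 2; j^3 = -3*s^3 is a perfect cube, so E-series; the 4-jet and mu = 6 give E_6.

E_6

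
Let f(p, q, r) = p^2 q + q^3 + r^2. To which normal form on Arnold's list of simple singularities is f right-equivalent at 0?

The Hessian of f at 0 has rank 1. Corank 2; j^3 = q*(p^2 + q^2) splits into three distinct lines over C (the quadratic factor has nonzero discriminant), so D_4.

D_4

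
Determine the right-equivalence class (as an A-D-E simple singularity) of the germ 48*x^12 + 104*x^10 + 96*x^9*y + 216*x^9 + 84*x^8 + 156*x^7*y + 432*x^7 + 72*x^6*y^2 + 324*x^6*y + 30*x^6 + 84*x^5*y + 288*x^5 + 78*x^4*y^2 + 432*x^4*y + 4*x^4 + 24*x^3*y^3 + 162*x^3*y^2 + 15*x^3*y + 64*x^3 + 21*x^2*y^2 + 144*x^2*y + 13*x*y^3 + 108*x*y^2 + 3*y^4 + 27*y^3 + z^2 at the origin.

The Hessian of f at 0 is [[0, 0, 0], [0, 0, 0], [0, 0, 2]] with rank 1, so corank 2. A Groebner basis of the Jacobian ideal J(f) in C{x,y,z} is {196608*x^2 + 294912*x*y + y^4 + 64*y^3 + 110592*y^2, x^3 + 1008*x^2 + 1512*x*y + 3*y^3/4 + 567*y^2, x^2*y - 832*x^2 - 1248*x*y - 5*y^3/6 - 468*y^2, 512*x^2 + x*y^2 + 768*x*y + 11*y^3/12 + 288*y^2, z}; counting standard monomials gives mu = 7. Corank 2; j^3 = (4*x + 3*y)^3 is a perfect cube, so E-series; the 4-jet and mu = 7 give E_7.

E_{7}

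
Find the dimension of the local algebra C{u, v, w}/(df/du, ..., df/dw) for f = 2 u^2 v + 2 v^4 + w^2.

5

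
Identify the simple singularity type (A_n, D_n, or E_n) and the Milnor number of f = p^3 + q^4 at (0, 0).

The Hessian of f at 0 has rank 0. Corank 2; j^3 = p^3 is a perfect cube, so E-series; the 4-jet and mu = 6 give E_6.

Type E6, Milnor number mu = 6.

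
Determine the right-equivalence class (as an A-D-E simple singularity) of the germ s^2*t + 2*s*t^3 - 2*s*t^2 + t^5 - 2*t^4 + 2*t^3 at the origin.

The Hessian of f at 0 has rank 0. Corank 2; j^3 = t*(s^2 - 2*s*t + 2*t^2) splits into three distinct lines over C (the quadratic factor has nonzero discriminant), so D_4.

D_{4}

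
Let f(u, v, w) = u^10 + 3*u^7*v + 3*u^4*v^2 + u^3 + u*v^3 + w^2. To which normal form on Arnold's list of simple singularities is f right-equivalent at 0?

The Hessian of f at 0 has rank 1. Corank 2; j^3 = u^3 is a perfect cube, so E-series; the 4-jet and mu = 7 give E_7.

E7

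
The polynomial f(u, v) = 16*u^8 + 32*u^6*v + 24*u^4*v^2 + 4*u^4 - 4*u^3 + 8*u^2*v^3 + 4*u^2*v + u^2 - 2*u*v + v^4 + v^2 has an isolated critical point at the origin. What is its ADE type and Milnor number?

Type A_3, Milnor number mu = 3.

The Hessian of f at 0 is [[2, -2], [-2, 2]] with rank 1, so corank 1. A Groebner basis of the Jacobian ideal J(f) in C{u,v} is {u^2 - u/2 + v/2, u*v - u/2 + v/2, -u/2 + v^2 + v/2}; counting standard monomials gives mu = 3. Corank 1: A-series; mu = 3 gives A_3.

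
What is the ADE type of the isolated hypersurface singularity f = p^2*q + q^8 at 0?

D_{9}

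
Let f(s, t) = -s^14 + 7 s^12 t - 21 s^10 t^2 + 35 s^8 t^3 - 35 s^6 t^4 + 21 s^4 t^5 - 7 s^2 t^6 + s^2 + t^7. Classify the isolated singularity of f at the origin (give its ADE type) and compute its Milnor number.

The Hessian of f at 0 is [[2, 0], [0, 0]] with rank 1, so corank 1. A Groebner basis of the Jacobian ideal J(f) in C{s,t} is {t^6, s}; counting standard monomials gives mu = 6. Corank 1: A-series; mu = 6 gives A_6.

Type A_{6}, Milnor number mu = 6.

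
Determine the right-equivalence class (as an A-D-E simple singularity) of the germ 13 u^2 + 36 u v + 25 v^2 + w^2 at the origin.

A_1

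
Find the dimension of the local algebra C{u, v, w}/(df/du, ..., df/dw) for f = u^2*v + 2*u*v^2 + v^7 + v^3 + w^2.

8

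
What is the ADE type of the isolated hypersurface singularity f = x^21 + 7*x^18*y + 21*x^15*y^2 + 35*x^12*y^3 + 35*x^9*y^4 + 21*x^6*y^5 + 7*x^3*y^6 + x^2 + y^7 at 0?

A6

The Hessian of f at 0 has rank 1. Corank 1: A-series; mu = 6 gives A_6.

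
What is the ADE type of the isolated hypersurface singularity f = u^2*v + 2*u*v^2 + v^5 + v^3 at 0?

D6

The Hessian of f at 0 has rank 0. Corank 2; j^3 = v*(u + v)^2 has shape L^2 M (L != M), so D-series; mu = 6 gives D_6.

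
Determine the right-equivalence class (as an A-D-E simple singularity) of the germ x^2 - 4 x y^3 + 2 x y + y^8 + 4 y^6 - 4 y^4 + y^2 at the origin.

A_{7}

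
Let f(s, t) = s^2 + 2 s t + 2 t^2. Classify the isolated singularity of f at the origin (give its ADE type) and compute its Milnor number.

Type A_1, Milnor number mu = 1.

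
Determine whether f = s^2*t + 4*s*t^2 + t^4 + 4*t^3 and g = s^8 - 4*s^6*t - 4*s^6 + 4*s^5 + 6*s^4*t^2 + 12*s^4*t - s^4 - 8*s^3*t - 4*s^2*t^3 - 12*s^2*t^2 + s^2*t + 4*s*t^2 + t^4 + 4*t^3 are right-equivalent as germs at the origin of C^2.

The Hessian of f at 0 is [[0, 0], [0, 0]] with rank 0, so corank 2. A Groebner basis of the Jacobian ideal J(f) in C{s,t} is {s^3 - 2*s^2 + 8*t^2, s^2/4 + t^3 - t^2, s*t + 2*t^2}; counting standard monomials gives mu = 5. Corank 2; j^3 = t*(s + 2*t)^2 has shape L^2 M (L != M), so D-series; mu = 5 gives D_5. The Hessian of g at 0 is [[0, 0], [0, 0]] with rank 0, so corank 2. A Groebner basis of the Jacobian ideal J(g) in C{s,t} is {s*t^2 + s*t/4 + t^2/2, -s*t/8 + t^3 - t^2/4, s^2 + 9*s*t/2 + 5*t^2}; counting standard monomials gives mu = 5. Corank 2; j^3 = t*(s + 2*t)^2 has shape L^2 M (L != M), so D-series; mu = 5 gives D_5. Both have type D_5, hence right-equivalent.

Yes.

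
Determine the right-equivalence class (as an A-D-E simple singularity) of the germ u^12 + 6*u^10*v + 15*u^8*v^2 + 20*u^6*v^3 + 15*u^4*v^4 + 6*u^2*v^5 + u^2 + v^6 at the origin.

The Hessian of f at 0 is [[2, 0], [0, 0]] with rank 1, so corank 1. A Groebner basis of the Jacobian ideal J(f) in C{u,v} is {v^5, u}; counting standard monomials gives mu = 5. Corank 1: A-series; mu = 5 gives A_5.

A5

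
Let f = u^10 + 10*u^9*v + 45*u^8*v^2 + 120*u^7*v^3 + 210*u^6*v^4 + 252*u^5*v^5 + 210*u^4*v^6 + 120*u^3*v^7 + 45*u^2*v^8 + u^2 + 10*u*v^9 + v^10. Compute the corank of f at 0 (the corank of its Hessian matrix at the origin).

Hessian at 0 has rank 1.

1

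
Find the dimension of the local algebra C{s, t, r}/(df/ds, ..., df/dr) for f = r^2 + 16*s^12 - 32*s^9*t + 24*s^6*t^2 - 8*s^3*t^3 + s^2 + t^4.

The Hessian of f at 0 has rank 2. Corank 1: A-series; mu = 3 gives A_3.

3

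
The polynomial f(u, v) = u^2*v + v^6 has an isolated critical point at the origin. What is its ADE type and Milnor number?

The Hessian of f at 0 has rank 0. Corank 2; j^3 = u^2*v has shape L^2 M (L != M), so D-series; mu = 7 gives D_7.

Type D_{7}, Milnor number mu = 7.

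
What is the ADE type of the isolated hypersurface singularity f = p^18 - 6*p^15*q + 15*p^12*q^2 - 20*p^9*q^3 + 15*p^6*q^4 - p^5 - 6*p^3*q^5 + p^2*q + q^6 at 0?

D7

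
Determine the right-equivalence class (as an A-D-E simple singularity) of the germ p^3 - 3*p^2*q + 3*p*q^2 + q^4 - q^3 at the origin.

The Hessian of f at 0 has rank 0. Corank 2; j^3 = (p - q)^3 is a perfect cube, so E-series; the 4-jet and mu = 6 give E_6.

E6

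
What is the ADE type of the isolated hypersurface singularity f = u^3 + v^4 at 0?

The Hessian of f at 0 is [[0, 0], [0, 0]] with rank 0, so corank 2. A Groebner basis of the Jacobian ideal J(f) in C{u,v} is {v^3, u^2}; counting standard monomials gives mu = 6. Corank 2; j^3 = u^3 is a perfect cube, so E-series; the 4-jet and mu = 6 give E_6.

E6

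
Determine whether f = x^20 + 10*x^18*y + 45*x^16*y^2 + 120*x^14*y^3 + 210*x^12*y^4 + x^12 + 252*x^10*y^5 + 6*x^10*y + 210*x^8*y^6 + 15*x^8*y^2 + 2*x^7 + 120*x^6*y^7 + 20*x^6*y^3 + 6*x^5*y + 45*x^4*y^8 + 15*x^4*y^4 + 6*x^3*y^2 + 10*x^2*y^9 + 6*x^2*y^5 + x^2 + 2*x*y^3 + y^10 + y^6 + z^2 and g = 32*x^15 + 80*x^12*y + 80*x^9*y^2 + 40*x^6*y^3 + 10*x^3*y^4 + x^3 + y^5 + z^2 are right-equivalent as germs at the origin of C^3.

No.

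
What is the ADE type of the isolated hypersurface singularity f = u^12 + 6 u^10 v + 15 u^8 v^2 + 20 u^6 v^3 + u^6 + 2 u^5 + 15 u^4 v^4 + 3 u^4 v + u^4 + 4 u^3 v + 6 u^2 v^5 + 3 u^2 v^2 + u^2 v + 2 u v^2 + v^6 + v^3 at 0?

The Hessian of f at 0 is [[0, 0], [0, 0]] with rank 0, so corank 2. A Groebner basis of the Jacobian ideal J(f) in C{u,v} is {-5*u^2/9 - 8*u*v/9 + v^4 + 2*v^3/9 - v^2/3, u^3 - u^2/3 - 7*u*v/3 - 2*v^3/3 - 2*v^2, u^2*v + u*v + v^2, u^2/9 + u*v^2 - 2*u*v/9 + 5*v^3/9 - v^2/3}; counting standard monomials gives mu = 7. Corank 2; j^3 = v*(u + v)^2 has shape L^2 M (L != M), so D-series; mu = 7 gives D_7.

D_7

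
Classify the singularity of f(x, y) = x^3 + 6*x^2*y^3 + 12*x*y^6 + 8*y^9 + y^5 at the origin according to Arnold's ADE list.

E_8

The Hessian of f at 0 has rank 0. Corank 2; j^3 = x^3 is a perfect cube, so E-series; the 5-jet and mu = 8 give E_8.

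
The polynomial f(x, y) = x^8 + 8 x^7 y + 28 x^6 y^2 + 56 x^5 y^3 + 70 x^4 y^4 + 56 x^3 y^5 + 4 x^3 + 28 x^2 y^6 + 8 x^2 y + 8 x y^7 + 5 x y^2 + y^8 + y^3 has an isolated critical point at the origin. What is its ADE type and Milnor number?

Type D_{9}, Milnor number mu = 9.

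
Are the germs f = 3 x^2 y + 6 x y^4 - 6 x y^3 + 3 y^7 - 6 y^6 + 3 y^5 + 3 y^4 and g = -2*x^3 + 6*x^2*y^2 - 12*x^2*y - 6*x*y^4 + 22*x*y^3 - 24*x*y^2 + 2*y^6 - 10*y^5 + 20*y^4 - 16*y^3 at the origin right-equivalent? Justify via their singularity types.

The Hessian of f at 0 has rank 0. Corank 2; j^3 = 3*x^2*y has shape L^2 M (L != M), so D-series; mu = 5 gives D_5. The Hessian of g at 0 has rank 0. Corank 2; j^3 = -2*(x + 2*y)^3 is a perfect cube, so E-series; the 4-jet and mu = 7 give E_7. f is D_5 but g is E_7, hence not right-equivalent.

No.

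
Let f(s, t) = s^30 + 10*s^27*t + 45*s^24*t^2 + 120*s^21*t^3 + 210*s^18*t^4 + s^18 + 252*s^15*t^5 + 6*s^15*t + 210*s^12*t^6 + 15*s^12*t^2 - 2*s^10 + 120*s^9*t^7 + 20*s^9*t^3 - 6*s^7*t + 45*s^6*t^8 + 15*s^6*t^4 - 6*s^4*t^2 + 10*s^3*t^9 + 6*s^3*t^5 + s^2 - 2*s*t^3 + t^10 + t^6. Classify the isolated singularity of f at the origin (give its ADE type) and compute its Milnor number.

The Hessian of f at 0 is [[2, 0], [0, 0]] with rank 1, so corank 1. A Groebner basis of the Jacobian ideal J(f) in C{s,t} is {s^3, -s + t^3}; counting standard monomials gives mu = 9. Corank 1: A-series; mu = 9 gives A_9.

Type A_{9}, Milnor number mu = 9.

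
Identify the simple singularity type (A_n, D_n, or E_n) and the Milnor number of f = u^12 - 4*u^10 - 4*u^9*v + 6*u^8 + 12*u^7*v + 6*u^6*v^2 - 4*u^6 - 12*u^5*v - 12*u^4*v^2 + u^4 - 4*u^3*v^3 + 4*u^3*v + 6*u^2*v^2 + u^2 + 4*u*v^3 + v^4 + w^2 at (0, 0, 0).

Type A_{3}, Milnor number mu = 3.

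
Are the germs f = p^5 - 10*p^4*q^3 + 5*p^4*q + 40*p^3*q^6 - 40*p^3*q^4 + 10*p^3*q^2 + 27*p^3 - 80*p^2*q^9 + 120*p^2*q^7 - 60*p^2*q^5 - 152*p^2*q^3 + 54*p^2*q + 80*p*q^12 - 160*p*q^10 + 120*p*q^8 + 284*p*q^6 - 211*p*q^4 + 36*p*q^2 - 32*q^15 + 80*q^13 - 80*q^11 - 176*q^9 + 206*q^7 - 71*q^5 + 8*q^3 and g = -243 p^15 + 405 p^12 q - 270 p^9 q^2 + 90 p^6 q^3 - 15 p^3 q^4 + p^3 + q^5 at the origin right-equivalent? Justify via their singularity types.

The Hessian of f at 0 has rank 0. Corank 2; j^3 = (3*p + 2*q)^3 is a perfect cube, so E-series; the 5-jet and mu = 8 give E_8. The Hessian of g at 0 has rank 0. Corank 2; j^3 = p^3 is a perfect cube, so E-series; the 5-jet and mu = 8 give E_8. Both have type E_8, hence right-equivalent.

Yes.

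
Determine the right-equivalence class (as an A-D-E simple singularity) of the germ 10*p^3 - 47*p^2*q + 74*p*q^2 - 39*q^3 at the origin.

D_{4}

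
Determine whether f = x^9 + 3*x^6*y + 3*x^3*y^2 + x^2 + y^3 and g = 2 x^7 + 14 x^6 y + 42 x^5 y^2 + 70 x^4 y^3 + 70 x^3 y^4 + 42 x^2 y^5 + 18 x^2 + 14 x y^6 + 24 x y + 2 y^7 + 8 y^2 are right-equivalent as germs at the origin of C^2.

The Hessian of f at 0 is [[2, 0], [0, 0]] with rank 1, so corank 1. A Groebner basis of the Jacobian ideal J(f) in C{x,y} is {y^2, x}; counting standard monomials gives mu = 2. Corank 1: A-series; mu = 2 gives A_2. The Hessian of g at 0 is [[36, 24], [24, 16]] with rank 1, so corank 1. A Groebner basis of the Jacobian ideal J(g) in C{x,y} is {y^6, x + 2*y/3}; counting standard monomials gives mu = 6. Corank 1: A-series; mu = 6 gives A_6. f is A_2 but g is A_6, hence not right-equivalent.

No.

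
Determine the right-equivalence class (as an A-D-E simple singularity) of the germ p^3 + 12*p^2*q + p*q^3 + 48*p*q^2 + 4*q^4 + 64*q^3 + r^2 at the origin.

E_7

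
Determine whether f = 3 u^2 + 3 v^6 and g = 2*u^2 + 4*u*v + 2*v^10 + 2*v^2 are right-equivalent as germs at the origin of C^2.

No.

The Hessian of f at 0 has rank 1. Corank 1: A-series; mu = 5 gives A_5. The Hessian of g at 0 has rank 1. Corank 1: A-series; mu = 9 gives A_9. f is A_5 but g is A_9, hence not right-equivalent.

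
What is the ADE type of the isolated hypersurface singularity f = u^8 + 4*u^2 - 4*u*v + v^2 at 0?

A_{7}

The Hessian of f at 0 is [[8, -4], [-4, 2]] with rank 1, so corank 1. A Groebner basis of the Jacobian ideal J(f) in C{u,v} is {v^7, u - v/2}; counting standard monomials gives mu = 7. Corank 1: A-series; mu = 7 gives A_7.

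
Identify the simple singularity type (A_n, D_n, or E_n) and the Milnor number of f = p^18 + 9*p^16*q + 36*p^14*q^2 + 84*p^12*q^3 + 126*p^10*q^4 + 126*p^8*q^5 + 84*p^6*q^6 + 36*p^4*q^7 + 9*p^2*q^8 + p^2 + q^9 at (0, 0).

The Hessian of f at 0 is [[2, 0], [0, 0]] with rank 1, so corank 1. A Groebner basis of the Jacobian ideal J(f) in C{p,q} is {q^8, p}; counting standard monomials gives mu = 8. Corank 1: A-series; mu = 8 gives A_8.

Type A_8, Milnor number mu = 8.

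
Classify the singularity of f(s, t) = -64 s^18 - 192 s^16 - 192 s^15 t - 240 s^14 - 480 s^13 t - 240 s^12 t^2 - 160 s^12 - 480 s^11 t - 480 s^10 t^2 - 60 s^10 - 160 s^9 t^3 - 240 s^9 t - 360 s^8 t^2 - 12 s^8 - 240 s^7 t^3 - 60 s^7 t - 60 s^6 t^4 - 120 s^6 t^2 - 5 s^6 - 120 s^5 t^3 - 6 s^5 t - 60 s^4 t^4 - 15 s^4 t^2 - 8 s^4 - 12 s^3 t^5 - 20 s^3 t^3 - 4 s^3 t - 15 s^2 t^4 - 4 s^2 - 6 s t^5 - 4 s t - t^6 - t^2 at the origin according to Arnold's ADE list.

The Hessian of f at 0 has rank 1. Corank 1: A-series; mu = 5 gives A_5.

A_{5}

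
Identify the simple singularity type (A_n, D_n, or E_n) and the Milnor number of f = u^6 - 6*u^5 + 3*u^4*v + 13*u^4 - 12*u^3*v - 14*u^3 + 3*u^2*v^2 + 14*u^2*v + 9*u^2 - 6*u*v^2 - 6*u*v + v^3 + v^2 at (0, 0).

The Hessian of f at 0 has rank 1. Corank 1: A-series; mu = 2 gives A_2.

Type A2, Milnor number mu = 2.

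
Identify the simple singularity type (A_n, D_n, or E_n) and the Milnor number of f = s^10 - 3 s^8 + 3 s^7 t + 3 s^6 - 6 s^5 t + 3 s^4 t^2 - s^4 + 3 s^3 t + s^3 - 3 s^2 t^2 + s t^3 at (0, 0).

Type E_{7}, Milnor number mu = 7.

The Hessian of f at 0 is [[0, 0], [0, 0]] with rank 0, so corank 2. A Groebner basis of the Jacobian ideal J(f) in C{s,t} is {3*s^2 + t^4 + t^3, s^3, s^2*t - s^2 - t^3/3, -2*s^2 + s*t^2 - 2*t^3/3}; counting standard monomials gives mu = 7. Corank 2; j^3 = s^3 is a perfect cube, so E-series; the 4-jet and mu = 7 give E_7.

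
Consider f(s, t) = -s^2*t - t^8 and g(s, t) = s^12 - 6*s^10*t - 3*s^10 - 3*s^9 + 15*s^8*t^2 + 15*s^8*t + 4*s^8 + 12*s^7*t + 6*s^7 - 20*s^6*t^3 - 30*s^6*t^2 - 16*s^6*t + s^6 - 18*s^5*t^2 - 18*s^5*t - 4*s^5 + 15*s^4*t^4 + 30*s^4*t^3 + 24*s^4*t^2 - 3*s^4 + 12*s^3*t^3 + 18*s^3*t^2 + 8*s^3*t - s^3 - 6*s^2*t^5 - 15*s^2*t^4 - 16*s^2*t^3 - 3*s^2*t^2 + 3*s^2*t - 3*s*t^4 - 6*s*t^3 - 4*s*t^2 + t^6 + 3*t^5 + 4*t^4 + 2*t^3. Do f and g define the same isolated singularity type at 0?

No.

The Hessian of f at 0 is [[0, 0], [0, 0]] with rank 0, so corank 2. A Groebner basis of the Jacobian ideal J(f) in C{s,t} is {s^2/8 + t^7, s^3, s*t}; counting standard monomials gives mu = 9. Corank 2; j^3 = -s^2*t has shape L^2 M (L != M), so D-series; mu = 9 gives D_9. The Hessian of g at 0 is [[0, 0], [0, 0]] with rank 0, so corank 2. A Groebner basis of the Jacobian ideal J(g) in C{s,t} is {t^3, s^2 - 2*t^2/3, s*t - t^2}; counting standard monomials gives mu = 4. Corank 2; j^3 = -(s - t)*(s^2 - 2*s*t + 2*t^2) splits into three distinct lines over C (the quadratic factor has nonzero discriminant), so D_4. f is D_9 but g is D_4, hence not right-equivalent.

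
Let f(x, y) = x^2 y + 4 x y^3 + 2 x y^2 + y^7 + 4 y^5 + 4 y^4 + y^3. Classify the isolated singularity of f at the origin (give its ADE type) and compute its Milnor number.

The Hessian of f at 0 has rank 0. Corank 2; j^3 = y*(x + y)^2 has shape L^2 M (L != M), so D-series; mu = 8 gives D_8.

Type D_{8}, Milnor number mu = 8.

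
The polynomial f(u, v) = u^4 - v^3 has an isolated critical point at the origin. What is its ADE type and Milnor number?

Type E_{6}, Milnor number mu = 6.

The Hessian of f at 0 is [[0, 0], [0, 0]] with rank 0, so corank 2. A Groebner basis of the Jacobian ideal J(f) in C{u,v} is {u^3, v^2}; counting standard monomials gives mu = 6. Corank 2; j^3 = -v^3 is a perfect cube, so E-series; the 4-jet and mu = 6 give E_6.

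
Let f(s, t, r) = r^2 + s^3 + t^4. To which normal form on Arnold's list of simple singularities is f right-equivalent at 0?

E6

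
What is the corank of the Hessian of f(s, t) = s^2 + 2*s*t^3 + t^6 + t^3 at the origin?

Hessian at 0 has rank 1.

1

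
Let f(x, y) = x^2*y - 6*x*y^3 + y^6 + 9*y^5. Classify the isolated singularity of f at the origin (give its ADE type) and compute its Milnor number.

Type D_{7}, Milnor number mu = 7.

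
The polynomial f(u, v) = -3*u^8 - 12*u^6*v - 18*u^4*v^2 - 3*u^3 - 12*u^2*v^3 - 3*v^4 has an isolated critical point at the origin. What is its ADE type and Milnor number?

Type E6, Milnor number mu = 6.

The Hessian of f at 0 has rank 0. Corank 2; j^3 = -3*u^3 is a perfect cube, so E-series; the 4-jet and mu = 6 give E_6.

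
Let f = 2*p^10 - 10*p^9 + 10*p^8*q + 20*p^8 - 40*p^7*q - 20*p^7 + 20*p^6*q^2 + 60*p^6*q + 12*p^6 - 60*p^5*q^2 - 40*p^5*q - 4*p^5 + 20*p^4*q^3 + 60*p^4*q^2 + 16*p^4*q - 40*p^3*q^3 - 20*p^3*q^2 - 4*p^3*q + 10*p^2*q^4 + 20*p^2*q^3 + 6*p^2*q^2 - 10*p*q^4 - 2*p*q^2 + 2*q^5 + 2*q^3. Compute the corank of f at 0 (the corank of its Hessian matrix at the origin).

Hessian at 0 has rank 0.

2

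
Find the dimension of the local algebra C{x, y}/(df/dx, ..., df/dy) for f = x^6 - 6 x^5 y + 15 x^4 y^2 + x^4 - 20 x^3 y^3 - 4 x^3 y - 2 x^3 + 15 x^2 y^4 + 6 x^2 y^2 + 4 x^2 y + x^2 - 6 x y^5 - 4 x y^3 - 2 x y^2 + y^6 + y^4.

5

The Hessian of f at 0 has rank 1. Corank 1: A-series; mu = 5 gives A_5.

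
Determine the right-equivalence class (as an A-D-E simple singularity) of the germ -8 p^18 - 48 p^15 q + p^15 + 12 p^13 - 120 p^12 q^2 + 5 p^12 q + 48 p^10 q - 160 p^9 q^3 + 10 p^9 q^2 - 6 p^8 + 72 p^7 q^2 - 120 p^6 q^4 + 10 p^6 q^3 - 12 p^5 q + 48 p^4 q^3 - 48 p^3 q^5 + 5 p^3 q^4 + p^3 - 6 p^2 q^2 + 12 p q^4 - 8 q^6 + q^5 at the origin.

E_{8}

The Hessian of f at 0 is [[0, 0], [0, 0]] with rank 0, so corank 2. A Groebner basis of the Jacobian ideal J(f) in C{p,q} is {q^4, p^3, -p^2/4 + p*q^2}; counting standard monomials gives mu = 8. Corank 2; j^3 = p^3 is a perfect cube, so E-series; the 5-jet and mu = 8 give E_8.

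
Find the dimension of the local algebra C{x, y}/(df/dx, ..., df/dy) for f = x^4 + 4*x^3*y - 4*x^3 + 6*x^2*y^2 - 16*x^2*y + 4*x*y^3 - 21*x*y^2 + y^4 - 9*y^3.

5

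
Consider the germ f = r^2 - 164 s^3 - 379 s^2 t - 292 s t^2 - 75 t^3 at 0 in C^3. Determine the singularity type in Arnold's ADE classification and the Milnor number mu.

Type D_{4}, Milnor number mu = 4.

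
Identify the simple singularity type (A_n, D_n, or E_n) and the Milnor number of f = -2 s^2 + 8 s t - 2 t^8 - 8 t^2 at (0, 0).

The Hessian of f at 0 has rank 1. Corank 1: A-series; mu = 7 gives A_7.

Type A7, Milnor number mu = 7.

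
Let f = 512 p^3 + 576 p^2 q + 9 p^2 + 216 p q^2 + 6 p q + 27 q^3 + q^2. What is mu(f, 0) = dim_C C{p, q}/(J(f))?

2

The Hessian of f at 0 has rank 1. Corank 1: A-series; mu = 2 gives A_2.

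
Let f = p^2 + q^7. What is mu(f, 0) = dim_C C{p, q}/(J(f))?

The Hessian of f at 0 is [[2, 0], [0, 0]] with rank 1, so corank 1. A Groebner basis of the Jacobian ideal J(f) in C{p,q} is {q^6, p}; counting standard monomials gives mu = 6. Corank 1: A-series; mu = 6 gives A_6.

6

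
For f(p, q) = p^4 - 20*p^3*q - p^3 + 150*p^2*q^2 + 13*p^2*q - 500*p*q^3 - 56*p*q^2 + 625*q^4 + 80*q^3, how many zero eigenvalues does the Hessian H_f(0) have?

2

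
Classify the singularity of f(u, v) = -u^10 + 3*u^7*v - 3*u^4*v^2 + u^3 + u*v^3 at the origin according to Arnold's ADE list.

E_{7}

The Hessian of f at 0 is [[0, 0], [0, 0]] with rank 0, so corank 2. A Groebner basis of the Jacobian ideal J(f) in C{u,v} is {u^3, u*v^2, 3*u^2 + v^3}; counting standard monomials gives mu = 7. Corank 2; j^3 = u^3 is a perfect cube, so E-series; the 4-jet and mu = 7 give E_7.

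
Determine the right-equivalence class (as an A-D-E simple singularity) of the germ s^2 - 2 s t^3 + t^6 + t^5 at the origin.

A4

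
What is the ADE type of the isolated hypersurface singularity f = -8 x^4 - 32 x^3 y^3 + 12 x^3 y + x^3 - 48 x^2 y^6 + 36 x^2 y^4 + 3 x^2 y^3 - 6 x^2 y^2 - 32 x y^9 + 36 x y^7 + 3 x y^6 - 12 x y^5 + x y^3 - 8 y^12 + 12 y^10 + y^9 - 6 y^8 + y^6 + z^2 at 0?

E7

The Hessian of f at 0 has rank 1. Corank 2; j^3 = x^3 is a perfect cube, so E-series; the 4-jet and mu = 7 give E_7.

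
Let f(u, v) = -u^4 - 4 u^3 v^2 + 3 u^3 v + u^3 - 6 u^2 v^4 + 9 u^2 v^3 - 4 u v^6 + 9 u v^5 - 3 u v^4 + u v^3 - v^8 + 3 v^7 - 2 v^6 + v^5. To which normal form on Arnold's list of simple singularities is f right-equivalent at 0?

E_7

The Hessian of f at 0 has rank 0. Corank 2; j^3 = u^3 is a perfect cube, so E-series; the 4-jet and mu = 7 give E_7.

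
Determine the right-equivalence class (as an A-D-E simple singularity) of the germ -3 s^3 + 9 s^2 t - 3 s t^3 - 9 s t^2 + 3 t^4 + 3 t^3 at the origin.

E_7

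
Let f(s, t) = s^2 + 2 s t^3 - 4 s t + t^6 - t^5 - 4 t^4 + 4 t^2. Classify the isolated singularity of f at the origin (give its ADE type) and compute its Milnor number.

The Hessian of f at 0 is [[2, -4], [-4, 8]] with rank 1, so corank 1. A Groebner basis of the Jacobian ideal J(f) in C{s,t} is {s + t^3 - 2*t, s^2 - 4*t^2, s*t - 2*t^2}; counting standard monomials gives mu = 4. Corank 1: A-series; mu = 4 gives A_4.

Type A4, Milnor number mu = 4.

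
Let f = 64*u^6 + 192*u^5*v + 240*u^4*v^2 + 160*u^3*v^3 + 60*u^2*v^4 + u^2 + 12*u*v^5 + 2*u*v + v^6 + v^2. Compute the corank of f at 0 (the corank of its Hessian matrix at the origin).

1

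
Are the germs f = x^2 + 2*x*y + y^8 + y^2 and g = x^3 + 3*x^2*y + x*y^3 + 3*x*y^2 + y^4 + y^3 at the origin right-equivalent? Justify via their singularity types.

The Hessian of f at 0 has rank 1. Corank 1: A-series; mu = 7 gives A_7. The Hessian of g at 0 has rank 0. Corank 2; j^3 = (x + y)^3 is a perfect cube, so E-series; the 4-jet and mu = 7 give E_7. f is A_7 but g is E_7, hence not right-equivalent.

No.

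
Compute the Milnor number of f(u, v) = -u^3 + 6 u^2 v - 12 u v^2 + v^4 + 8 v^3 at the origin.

The Hessian of f at 0 is [[0, 0], [0, 0]] with rank 0, so corank 2. A Groebner basis of the Jacobian ideal J(f) in C{u,v} is {v^3, u^2 - 4*u*v + 4*v^2}; counting standard monomials gives mu = 6. Corank 2; j^3 = -(u - 2*v)^3 is a perfect cube, so E-series; the 4-jet and mu = 6 give E_6.

6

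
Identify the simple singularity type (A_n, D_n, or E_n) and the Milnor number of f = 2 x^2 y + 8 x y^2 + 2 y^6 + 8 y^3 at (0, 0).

Type D_7, Milnor number mu = 7.

The Hessian of f at 0 has rank 0. Corank 2; j^3 = 2*y*(x + 2*y)^2 has shape L^2 M (L != M), so D-series; mu = 7 gives D_7.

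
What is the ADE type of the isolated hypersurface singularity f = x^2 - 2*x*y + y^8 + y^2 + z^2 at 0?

A_{7}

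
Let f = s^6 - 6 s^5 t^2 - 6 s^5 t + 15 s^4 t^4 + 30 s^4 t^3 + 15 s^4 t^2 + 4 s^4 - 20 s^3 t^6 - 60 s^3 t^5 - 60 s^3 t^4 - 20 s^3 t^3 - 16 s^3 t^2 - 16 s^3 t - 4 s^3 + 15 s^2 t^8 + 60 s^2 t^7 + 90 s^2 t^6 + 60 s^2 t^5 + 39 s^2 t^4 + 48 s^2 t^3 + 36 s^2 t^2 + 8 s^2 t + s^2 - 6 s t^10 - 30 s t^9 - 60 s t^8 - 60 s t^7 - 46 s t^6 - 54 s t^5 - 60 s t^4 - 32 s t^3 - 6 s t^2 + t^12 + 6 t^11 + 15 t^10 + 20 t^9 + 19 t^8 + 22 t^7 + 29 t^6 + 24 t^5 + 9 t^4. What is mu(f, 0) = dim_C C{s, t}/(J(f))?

The Hessian of f at 0 has rank 1. Corank 1: A-series; mu = 5 gives A_5.

5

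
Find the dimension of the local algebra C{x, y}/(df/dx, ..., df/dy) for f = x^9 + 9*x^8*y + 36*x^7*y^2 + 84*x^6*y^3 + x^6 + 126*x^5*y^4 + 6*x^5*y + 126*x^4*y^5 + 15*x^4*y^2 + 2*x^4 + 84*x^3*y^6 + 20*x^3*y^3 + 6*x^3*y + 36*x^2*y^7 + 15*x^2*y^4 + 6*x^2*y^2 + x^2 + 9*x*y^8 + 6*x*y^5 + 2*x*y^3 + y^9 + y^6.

The Hessian of f at 0 is [[2, 0], [0, 0]] with rank 1, so corank 1. A Groebner basis of the Jacobian ideal J(f) in C{x,y} is {x^2 + x*y^3, -3*x^2 + x*y + y^4, x^3, x^2*y + x*y^2 + x/3 + y^3/3}; counting standard monomials gives mu = 8. Corank 1: A-series; mu = 8 gives A_8.

8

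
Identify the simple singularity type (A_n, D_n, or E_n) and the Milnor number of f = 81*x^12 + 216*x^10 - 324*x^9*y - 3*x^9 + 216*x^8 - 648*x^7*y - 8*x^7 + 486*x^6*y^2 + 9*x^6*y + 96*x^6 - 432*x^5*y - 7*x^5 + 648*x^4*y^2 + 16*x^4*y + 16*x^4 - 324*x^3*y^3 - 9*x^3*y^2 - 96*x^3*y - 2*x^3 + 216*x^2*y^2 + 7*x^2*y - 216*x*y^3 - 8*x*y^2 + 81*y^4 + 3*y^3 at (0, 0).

The Hessian of f at 0 is [[0, 0], [0, 0]] with rank 0, so corank 2. A Groebner basis of the Jacobian ideal J(f) in C{x,y} is {x*y^2 + x*y/8 - y^2/8, x*y/8 + y^3 - y^2/8, x^2 - 5*x*y/2 + 3*y^2/2}; counting standard monomials gives mu = 5. Corank 2; j^3 = -(x - y)^2*(2*x - 3*y) has shape L^2 M (L != M), so D-series; mu = 5 gives D_5.

Type D_5, Milnor number mu = 5.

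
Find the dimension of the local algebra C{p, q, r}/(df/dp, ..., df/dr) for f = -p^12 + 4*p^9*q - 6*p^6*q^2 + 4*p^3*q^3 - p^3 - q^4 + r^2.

The Hessian of f at 0 has rank 1. Corank 2; j^3 = -p^3 is a perfect cube, so E-series; the 4-jet and mu = 6 give E_6.

6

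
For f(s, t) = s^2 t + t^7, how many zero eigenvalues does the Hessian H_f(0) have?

2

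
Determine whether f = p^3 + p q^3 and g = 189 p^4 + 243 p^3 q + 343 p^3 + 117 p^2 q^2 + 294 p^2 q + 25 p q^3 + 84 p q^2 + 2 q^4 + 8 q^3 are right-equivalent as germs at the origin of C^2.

Yes.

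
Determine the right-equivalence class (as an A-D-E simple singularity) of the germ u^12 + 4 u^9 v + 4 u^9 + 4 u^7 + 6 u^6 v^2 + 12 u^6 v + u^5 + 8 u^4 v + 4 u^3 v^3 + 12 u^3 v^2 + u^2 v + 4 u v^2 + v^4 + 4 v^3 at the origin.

The Hessian of f at 0 is [[0, 0], [0, 0]] with rank 0, so corank 2. A Groebner basis of the Jacobian ideal J(f) in C{u,v} is {u^3 - 2*u^2 + 8*v^2, u^2/4 + v^3 - v^2, u*v + 2*v^2}; counting standard monomials gives mu = 5. Corank 2; j^3 = v*(u + 2*v)^2 has shape L^2 M (L != M), so D-series; mu = 5 gives D_5.

D_5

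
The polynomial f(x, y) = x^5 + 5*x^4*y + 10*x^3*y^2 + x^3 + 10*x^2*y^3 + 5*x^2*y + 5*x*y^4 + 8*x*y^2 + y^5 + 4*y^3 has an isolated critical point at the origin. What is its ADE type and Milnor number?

The Hessian of f at 0 has rank 0. Corank 2; j^3 = (x + y)*(x + 2*y)^2 has shape L^2 M (L != M), so D-series; mu = 6 gives D_6.

Type D6, Milnor number mu = 6.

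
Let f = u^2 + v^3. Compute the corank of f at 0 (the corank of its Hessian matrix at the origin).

Hessian at 0 has rank 1.

1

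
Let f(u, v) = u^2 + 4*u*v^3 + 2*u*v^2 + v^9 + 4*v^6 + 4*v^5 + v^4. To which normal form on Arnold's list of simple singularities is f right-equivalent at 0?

The Hessian of f at 0 is [[2, 0], [0, 0]] with rank 1, so corank 1. A Groebner basis of the Jacobian ideal J(f) in C{u,v} is {u^2*v^2 - u^2*v + 3*u^2/4 + u*v^2 - u*v/8 + u/16 + v^2/16, u^3 + 3*u^2*v/2 - 5*u^2/4 - 7*u*v^2/4 + u*v/4 - u/8 - v^2/8, u/2 + v^3 + v^2/2}; counting standard monomials gives mu = 8. Corank 1: A-series; mu = 8 gives A_8.

A_8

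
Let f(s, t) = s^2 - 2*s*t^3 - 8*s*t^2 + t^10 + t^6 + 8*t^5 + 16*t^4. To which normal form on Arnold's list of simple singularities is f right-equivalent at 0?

A_9

The Hessian of f at 0 is [[2, 0], [0, 0]] with rank 1, so corank 1. A Groebner basis of the Jacobian ideal J(f) in C{s,t} is {s^4 - 64*s^3/3 + 1024*s^2*t - 20480*s^2/3 + 114688*s*t^2/3 - 131072*s*t/3 + 524288*s/3 - 2097152*t^2/3, s^3*t - 4*s^3 + 128*s^2*t - 768*s^2 + 4096*s*t^2 - 4096*s*t + 16384*s - 65536*t^2, -s^3/12 + s^2*t^2 - 4*s^2*t + 64*s^2/3 - 320*s*t^2/3 + 256*s*t/3 - 1024*s/3 + 4096*t^2/3, -s + t^3 + 4*t^2}; counting standard monomials gives mu = 9. Corank 1: A-series; mu = 9 gives A_9.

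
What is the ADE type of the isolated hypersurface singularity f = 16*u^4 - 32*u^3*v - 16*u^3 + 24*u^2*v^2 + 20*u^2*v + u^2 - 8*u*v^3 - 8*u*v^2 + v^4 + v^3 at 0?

A_{2}

The Hessian of f at 0 is [[2, 0], [0, 0]] with rank 1, so corank 1. A Groebner basis of the Jacobian ideal J(f) in C{u,v} is {v^2, u}; counting standard monomials gives mu = 2. Corank 1: A-series; mu = 2 gives A_2.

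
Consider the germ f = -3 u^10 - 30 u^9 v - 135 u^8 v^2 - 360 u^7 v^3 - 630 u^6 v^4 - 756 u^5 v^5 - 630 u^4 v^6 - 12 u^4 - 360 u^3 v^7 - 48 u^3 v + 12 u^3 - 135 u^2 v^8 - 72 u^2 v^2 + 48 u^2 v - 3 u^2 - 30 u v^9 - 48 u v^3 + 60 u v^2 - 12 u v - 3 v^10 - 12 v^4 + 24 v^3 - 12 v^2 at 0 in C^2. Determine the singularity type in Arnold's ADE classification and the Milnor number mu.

Type A_{9}, Milnor number mu = 9.

The Hessian of f at 0 is [[-6, -12], [-12, -24]] with rank 1, so corank 1. A Groebner basis of the Jacobian ideal J(f) in C{u,v} is {u*v^4 + 20*u*v^3 + 69*u*v^2/4 + 17*u*v/4 + 5*u/16 + 27*v^4 + 57*v^3/2 + 63*v^2/8 + 5*v/8, -15*u*v^3 - 27*u*v^2/2 - 27*u*v/8 - u/4 + v^5 - 20*v^4 - 89*v^3/4 - 25*v^2/4 - v/2, u^2 + 2*u*v - u/2 + v^2 - v}; counting standard monomials gives mu = 9. Corank 1: A-series; mu = 9 gives A_9.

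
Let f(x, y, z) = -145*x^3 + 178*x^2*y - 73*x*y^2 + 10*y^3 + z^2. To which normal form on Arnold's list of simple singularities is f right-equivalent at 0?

D_{4}

The Hessian of f at 0 has rank 1. Corank 2; j^3 = -(5*x - 2*y)*(29*x^2 - 24*x*y + 5*y^2) splits into three distinct lines over C (the quadratic factor has nonzero discriminant), so D_4.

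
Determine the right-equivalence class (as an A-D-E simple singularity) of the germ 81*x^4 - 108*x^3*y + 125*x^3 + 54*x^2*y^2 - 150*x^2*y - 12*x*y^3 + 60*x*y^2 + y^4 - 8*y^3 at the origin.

E_6

The Hessian of f at 0 has rank 0. Corank 2; j^3 = (5*x - 2*y)^3 is a perfect cube, so E-series; the 4-jet and mu = 6 give E_6.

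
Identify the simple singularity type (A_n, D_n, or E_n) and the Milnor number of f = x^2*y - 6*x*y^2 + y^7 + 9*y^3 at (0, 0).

Type D_{8}, Milnor number mu = 8.

The Hessian of f at 0 is [[0, 0], [0, 0]] with rank 0, so corank 2. A Groebner basis of the Jacobian ideal J(f) in C{x,y} is {x^2/7 + y^6 - 9*y^2/7, x^3 - 27*y^3, x*y - 3*y^2}; counting standard monomials gives mu = 8. Corank 2; j^3 = y*(x - 3*y)^2 has shape L^2 M (L != M), so D-series; mu = 8 gives D_8.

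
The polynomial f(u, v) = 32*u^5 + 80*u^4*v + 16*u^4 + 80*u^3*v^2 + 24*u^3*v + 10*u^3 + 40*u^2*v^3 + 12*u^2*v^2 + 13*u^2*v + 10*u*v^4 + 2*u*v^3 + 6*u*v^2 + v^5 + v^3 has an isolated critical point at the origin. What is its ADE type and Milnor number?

The Hessian of f at 0 has rank 0. Corank 2; j^3 = (2*u + v)*(5*u^2 + 4*u*v + v^2) splits into three distinct lines over C (the quadratic factor has nonzero discriminant), so D_4.

Type D_{4}, Milnor number mu = 4.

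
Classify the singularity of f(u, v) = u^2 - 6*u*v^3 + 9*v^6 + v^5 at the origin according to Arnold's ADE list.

A4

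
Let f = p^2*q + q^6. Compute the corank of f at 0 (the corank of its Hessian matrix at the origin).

Hessian at 0 has rank 0.

2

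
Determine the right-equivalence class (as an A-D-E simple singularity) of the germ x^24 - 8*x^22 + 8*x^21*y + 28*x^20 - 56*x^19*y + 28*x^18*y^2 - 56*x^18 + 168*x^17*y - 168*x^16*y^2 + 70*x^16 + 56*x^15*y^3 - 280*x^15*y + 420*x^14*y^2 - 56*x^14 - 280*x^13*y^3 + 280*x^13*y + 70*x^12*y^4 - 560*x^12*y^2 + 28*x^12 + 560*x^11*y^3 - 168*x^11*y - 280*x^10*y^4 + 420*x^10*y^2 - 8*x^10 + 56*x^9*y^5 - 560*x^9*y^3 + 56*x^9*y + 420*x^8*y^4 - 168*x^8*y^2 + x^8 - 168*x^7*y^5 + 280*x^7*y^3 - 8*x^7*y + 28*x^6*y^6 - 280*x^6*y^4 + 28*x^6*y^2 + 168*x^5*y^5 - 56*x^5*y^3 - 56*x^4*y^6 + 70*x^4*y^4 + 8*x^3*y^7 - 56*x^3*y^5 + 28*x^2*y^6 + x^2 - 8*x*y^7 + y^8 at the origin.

A_{7}

The Hessian of f at 0 is [[2, 0], [0, 0]] with rank 1, so corank 1. A Groebner basis of the Jacobian ideal J(f) in C{x,y} is {y^7, x}; counting standard monomials gives mu = 7. Corank 1: A-series; mu = 7 gives A_7.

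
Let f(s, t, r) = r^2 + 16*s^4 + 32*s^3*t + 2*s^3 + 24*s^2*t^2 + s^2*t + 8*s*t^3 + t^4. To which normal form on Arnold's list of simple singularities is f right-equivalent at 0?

The Hessian of f at 0 is [[0, 0, 0], [0, 0, 0], [0, 0, 2]] with rank 1, so corank 2. A Groebner basis of the Jacobian ideal J(f) in C{s,t,r} is {s*t^2, -s*t/8 + t^3, s^2 + s*t/2, r}; counting standard monomials gives mu = 5. Corank 2; j^3 = s^2*(2*s + t) has shape L^2 M (L != M), so D-series; mu = 5 gives D_5.

D_{5}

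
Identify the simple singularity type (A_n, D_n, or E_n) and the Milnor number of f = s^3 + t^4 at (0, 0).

Type E_{6}, Milnor number mu = 6.

The Hessian of f at 0 is [[0, 0], [0, 0]] with rank 0, so corank 2. A Groebner basis of the Jacobian ideal J(f) in C{s,t} is {t^3, s^2}; counting standard monomials gives mu = 6. Corank 2; j^3 = s^3 is a perfect cube, so E-series; the 4-jet and mu = 6 give E_6.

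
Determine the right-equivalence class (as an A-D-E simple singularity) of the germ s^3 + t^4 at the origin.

E6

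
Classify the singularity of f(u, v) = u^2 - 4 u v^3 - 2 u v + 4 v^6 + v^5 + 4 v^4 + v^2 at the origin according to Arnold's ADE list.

A_4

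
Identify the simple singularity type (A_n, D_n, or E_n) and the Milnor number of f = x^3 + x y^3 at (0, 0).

Type E7, Milnor number mu = 7.

The Hessian of f at 0 has rank 0. Corank 2; j^3 = x^3 is a perfect cube, so E-series; the 4-jet and mu = 7 give E_7.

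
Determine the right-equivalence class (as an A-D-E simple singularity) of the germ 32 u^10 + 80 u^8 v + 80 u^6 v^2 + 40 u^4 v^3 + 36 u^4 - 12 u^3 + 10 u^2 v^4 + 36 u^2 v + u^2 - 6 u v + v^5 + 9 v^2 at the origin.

The Hessian of f at 0 has rank 1. Corank 1: A-series; mu = 4 gives A_4.

A_{4}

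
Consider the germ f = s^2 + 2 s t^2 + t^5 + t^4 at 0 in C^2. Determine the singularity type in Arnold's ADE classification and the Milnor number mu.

Type A_{4}, Milnor number mu = 4.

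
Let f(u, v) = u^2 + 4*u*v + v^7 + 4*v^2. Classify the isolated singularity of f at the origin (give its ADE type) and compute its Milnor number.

Type A6, Milnor number mu = 6.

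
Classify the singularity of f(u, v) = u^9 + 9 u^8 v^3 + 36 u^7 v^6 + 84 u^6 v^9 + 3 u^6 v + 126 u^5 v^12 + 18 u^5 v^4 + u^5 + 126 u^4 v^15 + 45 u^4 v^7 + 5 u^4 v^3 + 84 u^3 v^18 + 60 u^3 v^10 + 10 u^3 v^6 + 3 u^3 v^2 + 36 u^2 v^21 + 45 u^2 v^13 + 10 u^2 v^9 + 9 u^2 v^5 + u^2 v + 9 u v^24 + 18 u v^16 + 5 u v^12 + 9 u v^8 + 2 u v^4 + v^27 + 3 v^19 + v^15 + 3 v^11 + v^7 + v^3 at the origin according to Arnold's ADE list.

D_{4}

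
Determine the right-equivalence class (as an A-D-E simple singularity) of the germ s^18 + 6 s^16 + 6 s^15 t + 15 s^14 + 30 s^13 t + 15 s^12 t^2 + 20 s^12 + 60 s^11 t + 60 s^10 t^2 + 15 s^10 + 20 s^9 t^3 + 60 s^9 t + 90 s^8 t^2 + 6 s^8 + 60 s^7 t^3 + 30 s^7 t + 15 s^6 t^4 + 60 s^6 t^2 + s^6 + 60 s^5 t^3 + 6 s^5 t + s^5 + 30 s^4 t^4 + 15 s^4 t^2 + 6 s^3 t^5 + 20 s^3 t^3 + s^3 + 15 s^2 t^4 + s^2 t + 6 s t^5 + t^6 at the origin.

D_7

The Hessian of f at 0 has rank 0. Corank 2; j^3 = s^2*(s + t) has shape L^2 M (L != M), so D-series; mu = 7 gives D_7.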